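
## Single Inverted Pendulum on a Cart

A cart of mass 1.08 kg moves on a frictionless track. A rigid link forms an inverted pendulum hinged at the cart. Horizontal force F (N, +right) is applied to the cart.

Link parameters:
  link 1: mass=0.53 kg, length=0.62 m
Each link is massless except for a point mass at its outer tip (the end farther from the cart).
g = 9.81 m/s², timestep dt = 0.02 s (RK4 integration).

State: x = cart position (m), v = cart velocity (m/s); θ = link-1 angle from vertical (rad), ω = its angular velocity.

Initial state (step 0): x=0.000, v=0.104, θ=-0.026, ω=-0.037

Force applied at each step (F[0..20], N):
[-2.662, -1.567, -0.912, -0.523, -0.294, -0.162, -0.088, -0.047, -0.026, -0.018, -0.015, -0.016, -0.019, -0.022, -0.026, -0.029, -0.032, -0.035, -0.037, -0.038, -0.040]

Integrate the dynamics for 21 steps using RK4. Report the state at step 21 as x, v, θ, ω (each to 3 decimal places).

Answer: x=0.006, v=0.011, θ=-0.006, ω=0.018

Derivation:
apply F[0]=-2.662 → step 1: x=0.002, v=0.057, θ=-0.026, ω=0.030
apply F[1]=-1.567 → step 2: x=0.002, v=0.031, θ=-0.025, ω=0.065
apply F[2]=-0.912 → step 3: x=0.003, v=0.016, θ=-0.024, ω=0.081
apply F[3]=-0.523 → step 4: x=0.003, v=0.009, θ=-0.022, ω=0.085
apply F[4]=-0.294 → step 5: x=0.003, v=0.005, θ=-0.020, ω=0.084
apply F[5]=-0.162 → step 6: x=0.003, v=0.004, θ=-0.019, ω=0.080
apply F[6]=-0.088 → step 7: x=0.004, v=0.004, θ=-0.017, ω=0.074
apply F[7]=-0.047 → step 8: x=0.004, v=0.005, θ=-0.016, ω=0.068
apply F[8]=-0.026 → step 9: x=0.004, v=0.006, θ=-0.014, ω=0.061
apply F[9]=-0.018 → step 10: x=0.004, v=0.007, θ=-0.013, ω=0.055
apply F[10]=-0.015 → step 11: x=0.004, v=0.008, θ=-0.012, ω=0.050
apply F[11]=-0.016 → step 12: x=0.004, v=0.009, θ=-0.011, ω=0.045
apply F[12]=-0.019 → step 13: x=0.004, v=0.009, θ=-0.010, ω=0.040
apply F[13]=-0.022 → step 14: x=0.005, v=0.010, θ=-0.010, ω=0.036
apply F[14]=-0.026 → step 15: x=0.005, v=0.010, θ=-0.009, ω=0.032
apply F[15]=-0.029 → step 16: x=0.005, v=0.011, θ=-0.008, ω=0.029
apply F[16]=-0.032 → step 17: x=0.005, v=0.011, θ=-0.008, ω=0.026
apply F[17]=-0.035 → step 18: x=0.005, v=0.011, θ=-0.007, ω=0.024
apply F[18]=-0.037 → step 19: x=0.006, v=0.011, θ=-0.007, ω=0.022
apply F[19]=-0.038 → step 20: x=0.006, v=0.011, θ=-0.006, ω=0.020
apply F[20]=-0.040 → step 21: x=0.006, v=0.011, θ=-0.006, ω=0.018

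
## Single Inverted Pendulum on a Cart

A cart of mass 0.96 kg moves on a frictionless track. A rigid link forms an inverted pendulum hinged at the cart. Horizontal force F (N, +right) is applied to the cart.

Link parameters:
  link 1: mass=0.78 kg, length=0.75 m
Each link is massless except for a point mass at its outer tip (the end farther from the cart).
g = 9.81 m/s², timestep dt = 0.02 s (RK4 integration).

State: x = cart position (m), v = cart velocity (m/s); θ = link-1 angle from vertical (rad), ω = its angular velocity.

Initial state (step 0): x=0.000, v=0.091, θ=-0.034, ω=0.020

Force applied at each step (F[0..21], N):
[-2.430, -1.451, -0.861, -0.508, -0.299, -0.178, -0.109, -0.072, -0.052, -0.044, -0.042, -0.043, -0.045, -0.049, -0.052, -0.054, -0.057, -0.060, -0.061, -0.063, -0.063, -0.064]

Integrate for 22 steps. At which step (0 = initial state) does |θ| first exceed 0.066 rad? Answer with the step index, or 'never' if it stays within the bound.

apply F[0]=-2.430 → step 1: x=0.001, v=0.046, θ=-0.033, ω=0.071
apply F[1]=-1.451 → step 2: x=0.002, v=0.021, θ=-0.031, ω=0.096
apply F[2]=-0.861 → step 3: x=0.002, v=0.008, θ=-0.029, ω=0.106
apply F[3]=-0.508 → step 4: x=0.002, v=0.002, θ=-0.027, ω=0.107
apply F[4]=-0.299 → step 5: x=0.002, v=-0.001, θ=-0.025, ω=0.102
apply F[5]=-0.178 → step 6: x=0.002, v=-0.000, θ=-0.023, ω=0.096
apply F[6]=-0.109 → step 7: x=0.002, v=0.001, θ=-0.021, ω=0.088
apply F[7]=-0.072 → step 8: x=0.002, v=0.003, θ=-0.020, ω=0.081
apply F[8]=-0.052 → step 9: x=0.003, v=0.005, θ=-0.018, ω=0.073
apply F[9]=-0.044 → step 10: x=0.003, v=0.006, θ=-0.017, ω=0.066
apply F[10]=-0.042 → step 11: x=0.003, v=0.008, θ=-0.015, ω=0.060
apply F[11]=-0.043 → step 12: x=0.003, v=0.010, θ=-0.014, ω=0.054
apply F[12]=-0.045 → step 13: x=0.003, v=0.011, θ=-0.013, ω=0.049
apply F[13]=-0.049 → step 14: x=0.003, v=0.012, θ=-0.012, ω=0.044
apply F[14]=-0.052 → step 15: x=0.004, v=0.013, θ=-0.012, ω=0.040
apply F[15]=-0.054 → step 16: x=0.004, v=0.013, θ=-0.011, ω=0.036
apply F[16]=-0.057 → step 17: x=0.004, v=0.014, θ=-0.010, ω=0.032
apply F[17]=-0.060 → step 18: x=0.004, v=0.014, θ=-0.009, ω=0.030
apply F[18]=-0.061 → step 19: x=0.005, v=0.014, θ=-0.009, ω=0.027
apply F[19]=-0.063 → step 20: x=0.005, v=0.014, θ=-0.008, ω=0.024
apply F[20]=-0.063 → step 21: x=0.005, v=0.014, θ=-0.008, ω=0.022
apply F[21]=-0.064 → step 22: x=0.006, v=0.014, θ=-0.008, ω=0.020
max |θ| = 0.034 ≤ 0.066 over all 23 states.

Answer: never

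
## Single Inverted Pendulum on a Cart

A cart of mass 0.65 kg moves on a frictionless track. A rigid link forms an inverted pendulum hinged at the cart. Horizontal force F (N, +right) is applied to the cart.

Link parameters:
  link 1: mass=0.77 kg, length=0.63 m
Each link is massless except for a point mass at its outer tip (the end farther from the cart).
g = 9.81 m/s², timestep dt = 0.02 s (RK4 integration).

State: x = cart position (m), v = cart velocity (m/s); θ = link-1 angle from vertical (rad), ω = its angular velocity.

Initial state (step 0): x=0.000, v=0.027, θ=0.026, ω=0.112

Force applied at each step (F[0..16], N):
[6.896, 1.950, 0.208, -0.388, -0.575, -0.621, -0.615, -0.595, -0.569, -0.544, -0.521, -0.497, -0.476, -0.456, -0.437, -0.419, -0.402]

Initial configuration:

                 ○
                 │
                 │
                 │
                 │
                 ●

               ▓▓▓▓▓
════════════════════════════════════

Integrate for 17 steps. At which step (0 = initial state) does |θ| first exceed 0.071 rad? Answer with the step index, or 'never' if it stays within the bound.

Answer: never

Derivation:
apply F[0]=+6.896 → step 1: x=0.003, v=0.233, θ=0.025, ω=-0.207
apply F[1]=+1.950 → step 2: x=0.008, v=0.288, θ=0.020, ω=-0.286
apply F[2]=+0.208 → step 3: x=0.014, v=0.290, θ=0.014, ω=-0.285
apply F[3]=-0.388 → step 4: x=0.019, v=0.275, θ=0.009, ω=-0.258
apply F[4]=-0.575 → step 5: x=0.025, v=0.256, θ=0.004, ω=-0.226
apply F[5]=-0.621 → step 6: x=0.029, v=0.237, θ=-0.000, ω=-0.194
apply F[6]=-0.615 → step 7: x=0.034, v=0.218, θ=-0.004, ω=-0.165
apply F[7]=-0.595 → step 8: x=0.038, v=0.201, θ=-0.007, ω=-0.139
apply F[8]=-0.569 → step 9: x=0.042, v=0.185, θ=-0.009, ω=-0.117
apply F[9]=-0.544 → step 10: x=0.046, v=0.171, θ=-0.011, ω=-0.098
apply F[10]=-0.521 → step 11: x=0.049, v=0.158, θ=-0.013, ω=-0.080
apply F[11]=-0.497 → step 12: x=0.052, v=0.146, θ=-0.015, ω=-0.066
apply F[12]=-0.476 → step 13: x=0.055, v=0.135, θ=-0.016, ω=-0.053
apply F[13]=-0.456 → step 14: x=0.057, v=0.124, θ=-0.017, ω=-0.042
apply F[14]=-0.437 → step 15: x=0.060, v=0.115, θ=-0.017, ω=-0.032
apply F[15]=-0.419 → step 16: x=0.062, v=0.106, θ=-0.018, ω=-0.023
apply F[16]=-0.402 → step 17: x=0.064, v=0.098, θ=-0.018, ω=-0.016
max |θ| = 0.026 ≤ 0.071 over all 18 states.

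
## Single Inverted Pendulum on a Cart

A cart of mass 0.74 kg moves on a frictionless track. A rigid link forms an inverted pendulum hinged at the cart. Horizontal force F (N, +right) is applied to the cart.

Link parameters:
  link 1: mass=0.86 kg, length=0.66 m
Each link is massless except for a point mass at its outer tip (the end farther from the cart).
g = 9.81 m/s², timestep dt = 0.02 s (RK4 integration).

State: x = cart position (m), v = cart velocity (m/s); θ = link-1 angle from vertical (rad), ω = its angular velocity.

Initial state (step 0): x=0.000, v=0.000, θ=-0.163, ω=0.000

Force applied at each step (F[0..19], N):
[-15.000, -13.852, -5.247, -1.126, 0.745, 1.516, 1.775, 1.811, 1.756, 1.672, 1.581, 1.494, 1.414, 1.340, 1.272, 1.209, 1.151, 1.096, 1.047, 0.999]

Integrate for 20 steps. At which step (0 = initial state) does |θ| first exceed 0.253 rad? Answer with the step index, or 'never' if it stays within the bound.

Answer: never

Derivation:
apply F[0]=-15.000 → step 1: x=-0.004, v=-0.359, θ=-0.158, ω=0.489
apply F[1]=-13.852 → step 2: x=-0.014, v=-0.691, θ=-0.144, ω=0.942
apply F[2]=-5.247 → step 3: x=-0.029, v=-0.803, θ=-0.124, ω=1.069
apply F[3]=-1.126 → step 4: x=-0.045, v=-0.809, θ=-0.103, ω=1.046
apply F[4]=+0.745 → step 5: x=-0.061, v=-0.770, θ=-0.083, ω=0.959
apply F[5]=+1.516 → step 6: x=-0.076, v=-0.714, θ=-0.064, ω=0.852
apply F[6]=+1.775 → step 7: x=-0.089, v=-0.654, θ=-0.049, ω=0.745
apply F[7]=+1.811 → step 8: x=-0.102, v=-0.596, θ=-0.035, ω=0.645
apply F[8]=+1.756 → step 9: x=-0.113, v=-0.542, θ=-0.023, ω=0.555
apply F[9]=+1.672 → step 10: x=-0.124, v=-0.493, θ=-0.012, ω=0.475
apply F[10]=+1.581 → step 11: x=-0.133, v=-0.449, θ=-0.004, ω=0.406
apply F[11]=+1.494 → step 12: x=-0.142, v=-0.408, θ=0.004, ω=0.345
apply F[12]=+1.414 → step 13: x=-0.149, v=-0.372, θ=0.010, ω=0.291
apply F[13]=+1.340 → step 14: x=-0.156, v=-0.338, θ=0.016, ω=0.245
apply F[14]=+1.272 → step 15: x=-0.163, v=-0.308, θ=0.020, ω=0.204
apply F[15]=+1.209 → step 16: x=-0.169, v=-0.280, θ=0.024, ω=0.169
apply F[16]=+1.151 → step 17: x=-0.174, v=-0.255, θ=0.027, ω=0.138
apply F[17]=+1.096 → step 18: x=-0.179, v=-0.232, θ=0.029, ω=0.112
apply F[18]=+1.047 → step 19: x=-0.183, v=-0.211, θ=0.031, ω=0.088
apply F[19]=+0.999 → step 20: x=-0.188, v=-0.191, θ=0.033, ω=0.068
max |θ| = 0.163 ≤ 0.253 over all 21 states.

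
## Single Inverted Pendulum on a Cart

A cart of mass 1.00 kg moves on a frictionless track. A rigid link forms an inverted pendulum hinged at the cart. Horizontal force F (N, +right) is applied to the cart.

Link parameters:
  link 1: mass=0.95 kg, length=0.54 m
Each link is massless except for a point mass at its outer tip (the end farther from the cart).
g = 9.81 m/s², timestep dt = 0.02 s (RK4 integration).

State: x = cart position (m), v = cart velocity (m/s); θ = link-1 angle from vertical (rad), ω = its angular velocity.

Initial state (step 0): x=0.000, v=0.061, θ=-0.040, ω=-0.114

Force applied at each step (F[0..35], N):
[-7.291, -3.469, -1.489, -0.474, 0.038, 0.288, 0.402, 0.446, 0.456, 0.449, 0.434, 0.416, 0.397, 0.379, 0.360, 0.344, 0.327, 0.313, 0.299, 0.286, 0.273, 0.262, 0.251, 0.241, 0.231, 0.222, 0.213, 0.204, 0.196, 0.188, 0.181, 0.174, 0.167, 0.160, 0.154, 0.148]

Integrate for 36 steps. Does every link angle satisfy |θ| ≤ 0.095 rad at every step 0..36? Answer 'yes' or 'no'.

apply F[0]=-7.291 → step 1: x=-0.000, v=-0.077, θ=-0.040, ω=0.127
apply F[1]=-3.469 → step 2: x=-0.002, v=-0.139, θ=-0.036, ω=0.228
apply F[2]=-1.489 → step 3: x=-0.005, v=-0.163, θ=-0.031, ω=0.259
apply F[3]=-0.474 → step 4: x=-0.009, v=-0.167, θ=-0.026, ω=0.256
apply F[4]=+0.038 → step 5: x=-0.012, v=-0.162, θ=-0.021, ω=0.238
apply F[5]=+0.288 → step 6: x=-0.015, v=-0.152, θ=-0.017, ω=0.214
apply F[6]=+0.402 → step 7: x=-0.018, v=-0.142, θ=-0.013, ω=0.188
apply F[7]=+0.446 → step 8: x=-0.021, v=-0.131, θ=-0.009, ω=0.164
apply F[8]=+0.456 → step 9: x=-0.023, v=-0.120, θ=-0.006, ω=0.142
apply F[9]=+0.449 → step 10: x=-0.026, v=-0.110, θ=-0.004, ω=0.122
apply F[10]=+0.434 → step 11: x=-0.028, v=-0.101, θ=-0.001, ω=0.104
apply F[11]=+0.416 → step 12: x=-0.030, v=-0.093, θ=0.001, ω=0.088
apply F[12]=+0.397 → step 13: x=-0.031, v=-0.085, θ=0.002, ω=0.074
apply F[13]=+0.379 → step 14: x=-0.033, v=-0.078, θ=0.004, ω=0.062
apply F[14]=+0.360 → step 15: x=-0.034, v=-0.071, θ=0.005, ω=0.052
apply F[15]=+0.344 → step 16: x=-0.036, v=-0.066, θ=0.006, ω=0.043
apply F[16]=+0.327 → step 17: x=-0.037, v=-0.060, θ=0.006, ω=0.035
apply F[17]=+0.313 → step 18: x=-0.038, v=-0.055, θ=0.007, ω=0.028
apply F[18]=+0.299 → step 19: x=-0.039, v=-0.050, θ=0.008, ω=0.022
apply F[19]=+0.286 → step 20: x=-0.040, v=-0.046, θ=0.008, ω=0.017
apply F[20]=+0.273 → step 21: x=-0.041, v=-0.042, θ=0.008, ω=0.013
apply F[21]=+0.262 → step 22: x=-0.042, v=-0.039, θ=0.008, ω=0.009
apply F[22]=+0.251 → step 23: x=-0.043, v=-0.035, θ=0.009, ω=0.006
apply F[23]=+0.241 → step 24: x=-0.043, v=-0.032, θ=0.009, ω=0.003
apply F[24]=+0.231 → step 25: x=-0.044, v=-0.029, θ=0.009, ω=0.001
apply F[25]=+0.222 → step 26: x=-0.045, v=-0.026, θ=0.009, ω=-0.002
apply F[26]=+0.213 → step 27: x=-0.045, v=-0.023, θ=0.009, ω=-0.003
apply F[27]=+0.204 → step 28: x=-0.045, v=-0.021, θ=0.009, ω=-0.005
apply F[28]=+0.196 → step 29: x=-0.046, v=-0.019, θ=0.008, ω=-0.006
apply F[29]=+0.188 → step 30: x=-0.046, v=-0.016, θ=0.008, ω=-0.007
apply F[30]=+0.181 → step 31: x=-0.047, v=-0.014, θ=0.008, ω=-0.008
apply F[31]=+0.174 → step 32: x=-0.047, v=-0.012, θ=0.008, ω=-0.008
apply F[32]=+0.167 → step 33: x=-0.047, v=-0.011, θ=0.008, ω=-0.009
apply F[33]=+0.160 → step 34: x=-0.047, v=-0.009, θ=0.008, ω=-0.009
apply F[34]=+0.154 → step 35: x=-0.047, v=-0.007, θ=0.007, ω=-0.010
apply F[35]=+0.148 → step 36: x=-0.047, v=-0.006, θ=0.007, ω=-0.010
Max |angle| over trajectory = 0.040 rad; bound = 0.095 → within bound.

Answer: yes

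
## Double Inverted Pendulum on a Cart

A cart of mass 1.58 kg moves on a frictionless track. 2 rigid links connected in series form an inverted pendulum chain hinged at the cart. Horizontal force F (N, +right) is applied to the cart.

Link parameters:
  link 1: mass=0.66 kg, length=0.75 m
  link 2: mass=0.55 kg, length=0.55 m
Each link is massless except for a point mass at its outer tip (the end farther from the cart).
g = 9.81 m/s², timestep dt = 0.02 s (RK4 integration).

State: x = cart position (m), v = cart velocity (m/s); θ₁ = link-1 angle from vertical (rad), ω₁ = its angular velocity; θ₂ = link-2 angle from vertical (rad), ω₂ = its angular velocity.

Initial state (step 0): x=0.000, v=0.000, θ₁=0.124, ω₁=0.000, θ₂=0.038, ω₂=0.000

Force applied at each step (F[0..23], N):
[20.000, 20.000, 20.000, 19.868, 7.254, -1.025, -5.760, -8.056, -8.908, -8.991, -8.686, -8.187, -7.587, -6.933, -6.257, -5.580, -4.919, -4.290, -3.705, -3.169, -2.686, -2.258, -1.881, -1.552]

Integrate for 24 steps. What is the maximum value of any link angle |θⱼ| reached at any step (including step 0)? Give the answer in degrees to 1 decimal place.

apply F[0]=+20.000 → step 1: x=0.002, v=0.232, θ₁=0.121, ω₁=-0.254, θ₂=0.037, ω₂=-0.063
apply F[1]=+20.000 → step 2: x=0.009, v=0.466, θ₁=0.114, ω₁=-0.513, θ₂=0.036, ω₂=-0.122
apply F[2]=+20.000 → step 3: x=0.021, v=0.701, θ₁=0.101, ω₁=-0.780, θ₂=0.033, ω₂=-0.175
apply F[3]=+19.868 → step 4: x=0.037, v=0.938, θ₁=0.083, ω₁=-1.057, θ₂=0.029, ω₂=-0.216
apply F[4]=+7.254 → step 5: x=0.057, v=1.020, θ₁=0.061, ω₁=-1.137, θ₂=0.024, ω₂=-0.244
apply F[5]=-1.025 → step 6: x=0.077, v=1.001, θ₁=0.038, ω₁=-1.093, θ₂=0.019, ω₂=-0.261
apply F[6]=-5.760 → step 7: x=0.096, v=0.924, θ₁=0.018, ω₁=-0.981, θ₂=0.014, ω₂=-0.267
apply F[7]=-8.056 → step 8: x=0.114, v=0.821, θ₁=-0.001, ω₁=-0.842, θ₂=0.008, ω₂=-0.266
apply F[8]=-8.908 → step 9: x=0.129, v=0.709, θ₁=-0.016, ω₁=-0.698, θ₂=0.003, ω₂=-0.257
apply F[9]=-8.991 → step 10: x=0.142, v=0.599, θ₁=-0.029, ω₁=-0.562, θ₂=-0.002, ω₂=-0.242
apply F[10]=-8.686 → step 11: x=0.153, v=0.494, θ₁=-0.039, ω₁=-0.437, θ₂=-0.007, ω₂=-0.223
apply F[11]=-8.187 → step 12: x=0.162, v=0.397, θ₁=-0.046, ω₁=-0.326, θ₂=-0.011, ω₂=-0.201
apply F[12]=-7.587 → step 13: x=0.169, v=0.308, θ₁=-0.052, ω₁=-0.229, θ₂=-0.015, ω₂=-0.177
apply F[13]=-6.933 → step 14: x=0.174, v=0.229, θ₁=-0.055, ω₁=-0.146, θ₂=-0.018, ω₂=-0.152
apply F[14]=-6.257 → step 15: x=0.178, v=0.158, θ₁=-0.058, ω₁=-0.075, θ₂=-0.021, ω₂=-0.127
apply F[15]=-5.580 → step 16: x=0.181, v=0.096, θ₁=-0.059, ω₁=-0.016, θ₂=-0.023, ω₂=-0.103
apply F[16]=-4.919 → step 17: x=0.182, v=0.043, θ₁=-0.058, ω₁=0.032, θ₂=-0.025, ω₂=-0.080
apply F[17]=-4.290 → step 18: x=0.183, v=-0.003, θ₁=-0.057, ω₁=0.070, θ₂=-0.026, ω₂=-0.059
apply F[18]=-3.705 → step 19: x=0.182, v=-0.041, θ₁=-0.056, ω₁=0.100, θ₂=-0.027, ω₂=-0.039
apply F[19]=-3.169 → step 20: x=0.181, v=-0.073, θ₁=-0.053, ω₁=0.122, θ₂=-0.028, ω₂=-0.021
apply F[20]=-2.686 → step 21: x=0.179, v=-0.099, θ₁=-0.051, ω₁=0.138, θ₂=-0.028, ω₂=-0.005
apply F[21]=-2.258 → step 22: x=0.177, v=-0.120, θ₁=-0.048, ω₁=0.149, θ₂=-0.028, ω₂=0.009
apply F[22]=-1.881 → step 23: x=0.175, v=-0.137, θ₁=-0.045, ω₁=0.155, θ₂=-0.028, ω₂=0.021
apply F[23]=-1.552 → step 24: x=0.172, v=-0.150, θ₁=-0.042, ω₁=0.158, θ₂=-0.027, ω₂=0.031
Max |angle| over trajectory = 0.124 rad = 7.1°.

Answer: 7.1°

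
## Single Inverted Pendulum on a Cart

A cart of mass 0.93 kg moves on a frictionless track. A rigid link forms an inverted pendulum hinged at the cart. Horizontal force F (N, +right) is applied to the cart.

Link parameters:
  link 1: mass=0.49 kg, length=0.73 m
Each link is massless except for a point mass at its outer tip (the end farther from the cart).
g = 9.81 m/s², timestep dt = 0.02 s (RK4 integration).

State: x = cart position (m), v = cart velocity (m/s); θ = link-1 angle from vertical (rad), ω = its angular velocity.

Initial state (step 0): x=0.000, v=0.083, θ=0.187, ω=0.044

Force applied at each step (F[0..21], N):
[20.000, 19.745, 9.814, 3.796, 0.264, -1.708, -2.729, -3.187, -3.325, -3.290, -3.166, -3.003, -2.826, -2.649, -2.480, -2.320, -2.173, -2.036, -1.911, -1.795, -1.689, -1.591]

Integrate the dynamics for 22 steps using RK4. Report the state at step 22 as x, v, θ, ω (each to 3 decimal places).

Answer: x=0.304, v=0.270, θ=-0.060, ω=-0.045

Derivation:
apply F[0]=+20.000 → step 1: x=0.006, v=0.487, θ=0.183, ω=-0.450
apply F[1]=+19.745 → step 2: x=0.019, v=0.888, θ=0.169, ω=-0.944
apply F[2]=+9.814 → step 3: x=0.039, v=1.082, θ=0.148, ω=-1.163
apply F[3]=+3.796 → step 4: x=0.061, v=1.150, θ=0.124, ω=-1.220
apply F[4]=+0.264 → step 5: x=0.084, v=1.146, θ=0.100, ω=-1.184
apply F[5]=-1.708 → step 6: x=0.107, v=1.101, θ=0.077, ω=-1.099
apply F[6]=-2.729 → step 7: x=0.128, v=1.036, θ=0.056, ω=-0.992
apply F[7]=-3.187 → step 8: x=0.148, v=0.963, θ=0.038, ω=-0.880
apply F[8]=-3.325 → step 9: x=0.167, v=0.889, θ=0.021, ω=-0.770
apply F[9]=-3.290 → step 10: x=0.184, v=0.817, θ=0.007, ω=-0.668
apply F[10]=-3.166 → step 11: x=0.199, v=0.749, θ=-0.006, ω=-0.574
apply F[11]=-3.003 → step 12: x=0.214, v=0.685, θ=-0.016, ω=-0.490
apply F[12]=-2.826 → step 13: x=0.227, v=0.626, θ=-0.025, ω=-0.415
apply F[13]=-2.649 → step 14: x=0.239, v=0.572, θ=-0.033, ω=-0.349
apply F[14]=-2.480 → step 15: x=0.250, v=0.523, θ=-0.039, ω=-0.291
apply F[15]=-2.320 → step 16: x=0.260, v=0.477, θ=-0.045, ω=-0.240
apply F[16]=-2.173 → step 17: x=0.269, v=0.435, θ=-0.049, ω=-0.195
apply F[17]=-2.036 → step 18: x=0.277, v=0.397, θ=-0.052, ω=-0.156
apply F[18]=-1.911 → step 19: x=0.285, v=0.361, θ=-0.055, ω=-0.122
apply F[19]=-1.795 → step 20: x=0.292, v=0.329, θ=-0.057, ω=-0.093
apply F[20]=-1.689 → step 21: x=0.298, v=0.298, θ=-0.059, ω=-0.067
apply F[21]=-1.591 → step 22: x=0.304, v=0.270, θ=-0.060, ω=-0.045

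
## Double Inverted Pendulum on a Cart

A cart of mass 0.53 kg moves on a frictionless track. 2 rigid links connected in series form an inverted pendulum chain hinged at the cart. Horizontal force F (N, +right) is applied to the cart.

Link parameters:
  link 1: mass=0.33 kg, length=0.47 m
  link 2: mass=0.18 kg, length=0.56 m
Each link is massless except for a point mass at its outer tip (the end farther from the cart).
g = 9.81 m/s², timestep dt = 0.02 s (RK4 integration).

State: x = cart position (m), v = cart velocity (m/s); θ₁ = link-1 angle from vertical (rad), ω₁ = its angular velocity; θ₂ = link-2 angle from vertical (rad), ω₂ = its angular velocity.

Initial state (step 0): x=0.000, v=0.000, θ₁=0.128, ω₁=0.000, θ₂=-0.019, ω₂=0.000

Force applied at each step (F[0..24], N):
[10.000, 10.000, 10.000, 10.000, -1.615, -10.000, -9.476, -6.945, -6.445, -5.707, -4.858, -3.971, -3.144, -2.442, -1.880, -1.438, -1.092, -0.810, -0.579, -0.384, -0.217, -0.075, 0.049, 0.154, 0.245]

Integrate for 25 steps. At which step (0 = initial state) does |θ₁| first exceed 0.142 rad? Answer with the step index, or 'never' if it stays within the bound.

Answer: 10

Derivation:
apply F[0]=+10.000 → step 1: x=0.003, v=0.349, θ₁=0.122, ω₁=-0.645, θ₂=-0.020, ω₂=-0.094
apply F[1]=+10.000 → step 2: x=0.014, v=0.702, θ₁=0.102, ω₁=-1.311, θ₂=-0.023, ω₂=-0.176
apply F[2]=+10.000 → step 3: x=0.032, v=1.063, θ₁=0.069, ω₁=-2.014, θ₂=-0.027, ω₂=-0.237
apply F[3]=+10.000 → step 4: x=0.057, v=1.433, θ₁=0.021, ω₁=-2.767, θ₂=-0.032, ω₂=-0.271
apply F[4]=-1.615 → step 5: x=0.085, v=1.373, θ₁=-0.033, ω₁=-2.637, θ₂=-0.038, ω₂=-0.281
apply F[5]=-10.000 → step 6: x=0.108, v=1.005, θ₁=-0.078, ω₁=-1.882, θ₂=-0.043, ω₂=-0.273
apply F[6]=-9.476 → step 7: x=0.125, v=0.666, θ₁=-0.109, ω₁=-1.215, θ₂=-0.048, ω₂=-0.245
apply F[7]=-6.945 → step 8: x=0.136, v=0.428, θ₁=-0.129, ω₁=-0.780, θ₂=-0.053, ω₂=-0.205
apply F[8]=-6.445 → step 9: x=0.142, v=0.213, θ₁=-0.141, ω₁=-0.404, θ₂=-0.056, ω₂=-0.156
apply F[9]=-5.707 → step 10: x=0.145, v=0.028, θ₁=-0.146, ω₁=-0.095, θ₂=-0.059, ω₂=-0.104
apply F[10]=-4.858 → step 11: x=0.144, v=-0.125, θ₁=-0.145, ω₁=0.145, θ₂=-0.061, ω₂=-0.053
apply F[11]=-3.971 → step 12: x=0.140, v=-0.246, θ₁=-0.140, ω₁=0.321, θ₂=-0.061, ω₂=-0.006
apply F[12]=-3.144 → step 13: x=0.134, v=-0.338, θ₁=-0.133, ω₁=0.440, θ₂=-0.061, ω₂=0.037
apply F[13]=-2.442 → step 14: x=0.127, v=-0.405, θ₁=-0.123, ω₁=0.513, θ₂=-0.060, ω₂=0.074
apply F[14]=-1.880 → step 15: x=0.118, v=-0.454, θ₁=-0.113, ω₁=0.553, θ₂=-0.058, ω₂=0.107
apply F[15]=-1.438 → step 16: x=0.109, v=-0.488, θ₁=-0.101, ω₁=0.569, θ₂=-0.056, ω₂=0.134
apply F[16]=-1.092 → step 17: x=0.099, v=-0.511, θ₁=-0.090, ω₁=0.569, θ₂=-0.053, ω₂=0.156
apply F[17]=-0.810 → step 18: x=0.089, v=-0.526, θ₁=-0.079, ω₁=0.558, θ₂=-0.049, ω₂=0.174
apply F[18]=-0.579 → step 19: x=0.078, v=-0.535, θ₁=-0.068, ω₁=0.539, θ₂=-0.046, ω₂=0.188
apply F[19]=-0.384 → step 20: x=0.067, v=-0.537, θ₁=-0.057, ω₁=0.515, θ₂=-0.042, ω₂=0.198
apply F[20]=-0.217 → step 21: x=0.056, v=-0.536, θ₁=-0.047, ω₁=0.487, θ₂=-0.038, ω₂=0.204
apply F[21]=-0.075 → step 22: x=0.046, v=-0.531, θ₁=-0.038, ω₁=0.457, θ₂=-0.034, ω₂=0.208
apply F[22]=+0.049 → step 23: x=0.035, v=-0.523, θ₁=-0.029, ω₁=0.426, θ₂=-0.029, ω₂=0.209
apply F[23]=+0.154 → step 24: x=0.025, v=-0.512, θ₁=-0.021, ω₁=0.393, θ₂=-0.025, ω₂=0.208
apply F[24]=+0.245 → step 25: x=0.015, v=-0.500, θ₁=-0.013, ω₁=0.361, θ₂=-0.021, ω₂=0.204
|θ₁| = 0.146 > 0.142 first at step 10.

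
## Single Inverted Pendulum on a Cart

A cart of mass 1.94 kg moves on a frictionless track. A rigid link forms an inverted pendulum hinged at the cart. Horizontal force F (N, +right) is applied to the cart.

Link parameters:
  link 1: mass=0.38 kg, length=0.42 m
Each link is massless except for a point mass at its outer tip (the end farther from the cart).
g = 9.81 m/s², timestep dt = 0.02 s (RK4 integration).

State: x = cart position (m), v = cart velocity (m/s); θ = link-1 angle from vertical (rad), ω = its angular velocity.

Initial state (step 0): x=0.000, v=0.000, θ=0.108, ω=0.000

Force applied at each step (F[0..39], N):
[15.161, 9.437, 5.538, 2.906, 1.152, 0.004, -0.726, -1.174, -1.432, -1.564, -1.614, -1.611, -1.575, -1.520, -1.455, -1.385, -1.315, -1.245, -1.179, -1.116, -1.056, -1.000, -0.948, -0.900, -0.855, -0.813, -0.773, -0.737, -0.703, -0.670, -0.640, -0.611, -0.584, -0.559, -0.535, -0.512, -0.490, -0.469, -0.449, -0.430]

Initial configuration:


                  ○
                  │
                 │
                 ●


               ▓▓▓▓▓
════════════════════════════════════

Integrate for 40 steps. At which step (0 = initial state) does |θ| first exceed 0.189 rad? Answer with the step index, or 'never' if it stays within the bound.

apply F[0]=+15.161 → step 1: x=0.002, v=0.152, θ=0.105, ω=-0.310
apply F[1]=+9.437 → step 2: x=0.005, v=0.245, θ=0.097, ω=-0.483
apply F[2]=+5.538 → step 3: x=0.011, v=0.299, θ=0.086, ω=-0.567
apply F[3]=+2.906 → step 4: x=0.017, v=0.326, θ=0.075, ω=-0.594
apply F[4]=+1.152 → step 5: x=0.024, v=0.335, θ=0.063, ω=-0.583
apply F[5]=+0.004 → step 6: x=0.030, v=0.333, θ=0.052, ω=-0.552
apply F[6]=-0.726 → step 7: x=0.037, v=0.323, θ=0.041, ω=-0.508
apply F[7]=-1.174 → step 8: x=0.043, v=0.310, θ=0.032, ω=-0.459
apply F[8]=-1.432 → step 9: x=0.049, v=0.294, θ=0.023, ω=-0.409
apply F[9]=-1.564 → step 10: x=0.055, v=0.277, θ=0.015, ω=-0.360
apply F[10]=-1.614 → step 11: x=0.060, v=0.260, θ=0.008, ω=-0.313
apply F[11]=-1.611 → step 12: x=0.066, v=0.243, θ=0.003, ω=-0.271
apply F[12]=-1.575 → step 13: x=0.070, v=0.227, θ=-0.002, ω=-0.232
apply F[13]=-1.520 → step 14: x=0.075, v=0.212, θ=-0.007, ω=-0.197
apply F[14]=-1.455 → step 15: x=0.079, v=0.197, θ=-0.010, ω=-0.166
apply F[15]=-1.385 → step 16: x=0.082, v=0.183, θ=-0.013, ω=-0.139
apply F[16]=-1.315 → step 17: x=0.086, v=0.170, θ=-0.016, ω=-0.115
apply F[17]=-1.245 → step 18: x=0.089, v=0.158, θ=-0.018, ω=-0.094
apply F[18]=-1.179 → step 19: x=0.092, v=0.147, θ=-0.020, ω=-0.076
apply F[19]=-1.116 → step 20: x=0.095, v=0.136, θ=-0.021, ω=-0.060
apply F[20]=-1.056 → step 21: x=0.098, v=0.126, θ=-0.022, ω=-0.046
apply F[21]=-1.000 → step 22: x=0.100, v=0.116, θ=-0.023, ω=-0.034
apply F[22]=-0.948 → step 23: x=0.102, v=0.108, θ=-0.023, ω=-0.023
apply F[23]=-0.900 → step 24: x=0.105, v=0.099, θ=-0.024, ω=-0.015
apply F[24]=-0.855 → step 25: x=0.106, v=0.091, θ=-0.024, ω=-0.007
apply F[25]=-0.813 → step 26: x=0.108, v=0.084, θ=-0.024, ω=-0.000
apply F[26]=-0.773 → step 27: x=0.110, v=0.077, θ=-0.024, ω=0.005
apply F[27]=-0.737 → step 28: x=0.111, v=0.070, θ=-0.024, ω=0.010
apply F[28]=-0.703 → step 29: x=0.113, v=0.064, θ=-0.024, ω=0.014
apply F[29]=-0.670 → step 30: x=0.114, v=0.058, θ=-0.023, ω=0.017
apply F[30]=-0.640 → step 31: x=0.115, v=0.052, θ=-0.023, ω=0.020
apply F[31]=-0.611 → step 32: x=0.116, v=0.047, θ=-0.023, ω=0.022
apply F[32]=-0.584 → step 33: x=0.117, v=0.041, θ=-0.022, ω=0.024
apply F[33]=-0.559 → step 34: x=0.118, v=0.037, θ=-0.022, ω=0.025
apply F[34]=-0.535 → step 35: x=0.118, v=0.032, θ=-0.021, ω=0.026
apply F[35]=-0.512 → step 36: x=0.119, v=0.027, θ=-0.021, ω=0.027
apply F[36]=-0.490 → step 37: x=0.119, v=0.023, θ=-0.020, ω=0.028
apply F[37]=-0.469 → step 38: x=0.120, v=0.019, θ=-0.020, ω=0.028
apply F[38]=-0.449 → step 39: x=0.120, v=0.015, θ=-0.019, ω=0.029
apply F[39]=-0.430 → step 40: x=0.120, v=0.011, θ=-0.018, ω=0.029
max |θ| = 0.108 ≤ 0.189 over all 41 states.

Answer: never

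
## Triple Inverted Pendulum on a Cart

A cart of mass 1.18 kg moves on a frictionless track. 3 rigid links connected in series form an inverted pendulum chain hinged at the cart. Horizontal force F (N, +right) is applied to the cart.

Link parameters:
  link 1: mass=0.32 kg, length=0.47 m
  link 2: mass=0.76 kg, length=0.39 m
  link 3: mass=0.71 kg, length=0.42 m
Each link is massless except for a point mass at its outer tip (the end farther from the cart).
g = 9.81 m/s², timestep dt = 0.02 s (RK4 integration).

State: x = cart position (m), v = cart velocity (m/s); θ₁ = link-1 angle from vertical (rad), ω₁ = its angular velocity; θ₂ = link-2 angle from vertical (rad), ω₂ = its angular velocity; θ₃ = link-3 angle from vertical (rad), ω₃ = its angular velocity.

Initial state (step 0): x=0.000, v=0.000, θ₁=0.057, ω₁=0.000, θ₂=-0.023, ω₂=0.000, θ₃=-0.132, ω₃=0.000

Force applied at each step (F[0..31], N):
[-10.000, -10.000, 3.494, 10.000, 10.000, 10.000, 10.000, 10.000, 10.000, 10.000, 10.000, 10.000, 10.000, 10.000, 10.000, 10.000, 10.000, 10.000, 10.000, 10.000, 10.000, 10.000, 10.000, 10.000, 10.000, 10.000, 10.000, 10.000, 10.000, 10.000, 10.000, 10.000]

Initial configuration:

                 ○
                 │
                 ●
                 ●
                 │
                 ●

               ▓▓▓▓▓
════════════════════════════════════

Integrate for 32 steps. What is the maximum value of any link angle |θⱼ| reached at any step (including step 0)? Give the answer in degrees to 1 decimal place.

apply F[0]=-10.000 → step 1: x=-0.002, v=-0.185, θ₁=0.063, ω₁=0.559, θ₂=-0.025, ω₂=-0.163, θ₃=-0.133, ω₃=-0.088
apply F[1]=-10.000 → step 2: x=-0.007, v=-0.372, θ₁=0.080, ω₁=1.142, θ₂=-0.030, ω₂=-0.352, θ₃=-0.135, ω₃=-0.169
apply F[2]=+3.494 → step 3: x=-0.015, v=-0.337, θ₁=0.104, ω₁=1.309, θ₂=-0.039, ω₂=-0.614, θ₃=-0.140, ω₃=-0.249
apply F[3]=+10.000 → step 4: x=-0.020, v=-0.197, θ₁=0.130, ω₁=1.325, θ₂=-0.055, ω₂=-0.970, θ₃=-0.145, ω₃=-0.322
apply F[4]=+10.000 → step 5: x=-0.022, v=-0.061, θ₁=0.157, ω₁=1.403, θ₂=-0.079, ω₂=-1.403, θ₃=-0.152, ω₃=-0.379
apply F[5]=+10.000 → step 6: x=-0.022, v=0.073, θ₁=0.187, ω₁=1.517, θ₂=-0.111, ω₂=-1.894, θ₃=-0.160, ω₃=-0.416
apply F[6]=+10.000 → step 7: x=-0.019, v=0.209, θ₁=0.218, ω₁=1.635, θ₂=-0.155, ω₂=-2.411, θ₃=-0.169, ω₃=-0.431
apply F[7]=+10.000 → step 8: x=-0.014, v=0.347, θ₁=0.252, ω₁=1.723, θ₂=-0.208, ω₂=-2.921, θ₃=-0.178, ω₃=-0.429
apply F[8]=+10.000 → step 9: x=-0.006, v=0.489, θ₁=0.287, ω₁=1.756, θ₂=-0.271, ω₂=-3.400, θ₃=-0.186, ω₃=-0.418
apply F[9]=+10.000 → step 10: x=0.006, v=0.635, θ₁=0.322, ω₁=1.724, θ₂=-0.344, ω₂=-3.841, θ₃=-0.194, ω₃=-0.405
apply F[10]=+10.000 → step 11: x=0.020, v=0.783, θ₁=0.355, ω₁=1.624, θ₂=-0.425, ω₂=-4.249, θ₃=-0.202, ω₃=-0.397
apply F[11]=+10.000 → step 12: x=0.037, v=0.932, θ₁=0.386, ω₁=1.456, θ₂=-0.513, ω₂=-4.638, θ₃=-0.210, ω₃=-0.401
apply F[12]=+10.000 → step 13: x=0.057, v=1.082, θ₁=0.413, ω₁=1.220, θ₂=-0.610, ω₂=-5.021, θ₃=-0.218, ω₃=-0.422
apply F[13]=+10.000 → step 14: x=0.080, v=1.231, θ₁=0.434, ω₁=0.910, θ₂=-0.714, ω₂=-5.413, θ₃=-0.227, ω₃=-0.466
apply F[14]=+10.000 → step 15: x=0.106, v=1.379, θ₁=0.449, ω₁=0.519, θ₂=-0.827, ω₂=-5.824, θ₃=-0.237, ω₃=-0.540
apply F[15]=+10.000 → step 16: x=0.135, v=1.525, θ₁=0.454, ω₁=0.035, θ₂=-0.948, ω₂=-6.267, θ₃=-0.249, ω₃=-0.652
apply F[16]=+10.000 → step 17: x=0.167, v=1.669, θ₁=0.449, ω₁=-0.556, θ₂=-1.078, ω₂=-6.748, θ₃=-0.264, ω₃=-0.814
apply F[17]=+10.000 → step 18: x=0.202, v=1.811, θ₁=0.431, ω₁=-1.270, θ₂=-1.218, ω₂=-7.271, θ₃=-0.282, ω₃=-1.039
apply F[18]=+10.000 → step 19: x=0.240, v=1.952, θ₁=0.398, ω₁=-2.123, θ₂=-1.369, ω₂=-7.831, θ₃=-0.306, ω₃=-1.338
apply F[19]=+10.000 → step 20: x=0.280, v=2.095, θ₁=0.345, ω₁=-3.126, θ₂=-1.531, ω₂=-8.408, θ₃=-0.336, ω₃=-1.722
apply F[20]=+10.000 → step 21: x=0.324, v=2.241, θ₁=0.272, ω₁=-4.275, θ₂=-1.705, ω₂=-8.956, θ₃=-0.375, ω₃=-2.192
apply F[21]=+10.000 → step 22: x=0.370, v=2.396, θ₁=0.174, ω₁=-5.538, θ₂=-1.889, ω₂=-9.387, θ₃=-0.424, ω₃=-2.725
apply F[22]=+10.000 → step 23: x=0.419, v=2.562, θ₁=0.050, ω₁=-6.832, θ₂=-2.079, ω₂=-9.556, θ₃=-0.484, ω₃=-3.265
apply F[23]=+10.000 → step 24: x=0.472, v=2.730, θ₁=-0.099, ω₁=-8.015, θ₂=-2.268, ω₂=-9.282, θ₃=-0.554, ω₃=-3.723
apply F[24]=+10.000 → step 25: x=0.529, v=2.881, θ₁=-0.269, ω₁=-8.912, θ₂=-2.446, ω₂=-8.420, θ₃=-0.632, ω₃=-4.007
apply F[25]=+10.000 → step 26: x=0.587, v=2.992, θ₁=-0.453, ω₁=-9.419, θ₂=-2.601, ω₂=-6.979, θ₃=-0.713, ω₃=-4.083
apply F[26]=+10.000 → step 27: x=0.648, v=3.054, θ₁=-0.643, ω₁=-9.581, θ₂=-2.722, ω₂=-5.130, θ₃=-0.794, ω₃=-3.997
apply F[27]=+10.000 → step 28: x=0.709, v=3.076, θ₁=-0.835, ω₁=-9.563, θ₂=-2.805, ω₂=-3.090, θ₃=-0.873, ω₃=-3.833
apply F[28]=+10.000 → step 29: x=0.771, v=3.073, θ₁=-1.026, ω₁=-9.550, θ₂=-2.846, ω₂=-1.000, θ₃=-0.948, ω₃=-3.672
apply F[29]=+10.000 → step 30: x=0.832, v=3.052, θ₁=-1.218, ω₁=-9.708, θ₂=-2.845, ω₂=1.118, θ₃=-1.020, ω₃=-3.580
apply F[30]=+10.000 → step 31: x=0.893, v=3.002, θ₁=-1.416, ω₁=-10.212, θ₂=-2.800, ω₂=3.378, θ₃=-1.092, ω₃=-3.640
apply F[31]=+10.000 → step 32: x=0.952, v=2.879, θ₁=-1.631, ω₁=-11.369, θ₂=-2.706, ω₂=6.121, θ₃=-1.168, ω₃=-4.019
Max |angle| over trajectory = 2.846 rad = 163.0°.

Answer: 163.0°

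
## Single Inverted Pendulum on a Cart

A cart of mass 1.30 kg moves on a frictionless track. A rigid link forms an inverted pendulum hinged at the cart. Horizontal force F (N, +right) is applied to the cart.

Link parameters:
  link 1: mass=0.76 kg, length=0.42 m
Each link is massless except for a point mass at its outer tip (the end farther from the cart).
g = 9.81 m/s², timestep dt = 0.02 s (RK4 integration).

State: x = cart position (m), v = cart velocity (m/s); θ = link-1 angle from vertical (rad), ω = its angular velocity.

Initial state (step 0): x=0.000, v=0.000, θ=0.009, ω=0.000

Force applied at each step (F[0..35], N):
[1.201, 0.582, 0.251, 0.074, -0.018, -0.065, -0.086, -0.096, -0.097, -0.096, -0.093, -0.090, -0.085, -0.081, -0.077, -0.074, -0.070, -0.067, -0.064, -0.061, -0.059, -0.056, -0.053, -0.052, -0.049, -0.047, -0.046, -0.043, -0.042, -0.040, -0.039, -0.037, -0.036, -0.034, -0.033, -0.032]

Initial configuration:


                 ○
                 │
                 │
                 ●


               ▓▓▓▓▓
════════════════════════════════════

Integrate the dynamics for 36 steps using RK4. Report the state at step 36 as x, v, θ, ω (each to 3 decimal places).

Answer: x=0.009, v=0.002, θ=-0.001, ω=0.002

Derivation:
apply F[0]=+1.201 → step 1: x=0.000, v=0.017, θ=0.009, ω=-0.037
apply F[1]=+0.582 → step 2: x=0.001, v=0.025, θ=0.008, ω=-0.053
apply F[2]=+0.251 → step 3: x=0.001, v=0.029, θ=0.007, ω=-0.057
apply F[3]=+0.074 → step 4: x=0.002, v=0.029, θ=0.006, ω=-0.055
apply F[4]=-0.018 → step 5: x=0.002, v=0.028, θ=0.004, ω=-0.050
apply F[5]=-0.065 → step 6: x=0.003, v=0.027, θ=0.004, ω=-0.045
apply F[6]=-0.086 → step 7: x=0.003, v=0.025, θ=0.003, ω=-0.040
apply F[7]=-0.096 → step 8: x=0.004, v=0.023, θ=0.002, ω=-0.034
apply F[8]=-0.097 → step 9: x=0.004, v=0.022, θ=0.001, ω=-0.030
apply F[9]=-0.096 → step 10: x=0.005, v=0.020, θ=0.001, ω=-0.025
apply F[10]=-0.093 → step 11: x=0.005, v=0.018, θ=0.000, ω=-0.022
apply F[11]=-0.090 → step 12: x=0.005, v=0.017, θ=-0.000, ω=-0.018
apply F[12]=-0.085 → step 13: x=0.006, v=0.016, θ=-0.000, ω=-0.015
apply F[13]=-0.081 → step 14: x=0.006, v=0.015, θ=-0.001, ω=-0.013
apply F[14]=-0.077 → step 15: x=0.006, v=0.014, θ=-0.001, ω=-0.011
apply F[15]=-0.074 → step 16: x=0.007, v=0.013, θ=-0.001, ω=-0.009
apply F[16]=-0.070 → step 17: x=0.007, v=0.012, θ=-0.001, ω=-0.007
apply F[17]=-0.067 → step 18: x=0.007, v=0.011, θ=-0.001, ω=-0.006
apply F[18]=-0.064 → step 19: x=0.007, v=0.010, θ=-0.002, ω=-0.004
apply F[19]=-0.061 → step 20: x=0.007, v=0.009, θ=-0.002, ω=-0.003
apply F[20]=-0.059 → step 21: x=0.008, v=0.008, θ=-0.002, ω=-0.003
apply F[21]=-0.056 → step 22: x=0.008, v=0.008, θ=-0.002, ω=-0.002
apply F[22]=-0.053 → step 23: x=0.008, v=0.007, θ=-0.002, ω=-0.001
apply F[23]=-0.052 → step 24: x=0.008, v=0.007, θ=-0.002, ω=-0.000
apply F[24]=-0.049 → step 25: x=0.008, v=0.006, θ=-0.002, ω=-0.000
apply F[25]=-0.047 → step 26: x=0.008, v=0.005, θ=-0.002, ω=0.000
apply F[26]=-0.046 → step 27: x=0.008, v=0.005, θ=-0.002, ω=0.001
apply F[27]=-0.043 → step 28: x=0.009, v=0.005, θ=-0.002, ω=0.001
apply F[28]=-0.042 → step 29: x=0.009, v=0.004, θ=-0.002, ω=0.001
apply F[29]=-0.040 → step 30: x=0.009, v=0.004, θ=-0.002, ω=0.001
apply F[30]=-0.039 → step 31: x=0.009, v=0.003, θ=-0.002, ω=0.002
apply F[31]=-0.037 → step 32: x=0.009, v=0.003, θ=-0.002, ω=0.002
apply F[32]=-0.036 → step 33: x=0.009, v=0.003, θ=-0.002, ω=0.002
apply F[33]=-0.034 → step 34: x=0.009, v=0.002, θ=-0.002, ω=0.002
apply F[34]=-0.033 → step 35: x=0.009, v=0.002, θ=-0.002, ω=0.002
apply F[35]=-0.032 → step 36: x=0.009, v=0.002, θ=-0.001, ω=0.002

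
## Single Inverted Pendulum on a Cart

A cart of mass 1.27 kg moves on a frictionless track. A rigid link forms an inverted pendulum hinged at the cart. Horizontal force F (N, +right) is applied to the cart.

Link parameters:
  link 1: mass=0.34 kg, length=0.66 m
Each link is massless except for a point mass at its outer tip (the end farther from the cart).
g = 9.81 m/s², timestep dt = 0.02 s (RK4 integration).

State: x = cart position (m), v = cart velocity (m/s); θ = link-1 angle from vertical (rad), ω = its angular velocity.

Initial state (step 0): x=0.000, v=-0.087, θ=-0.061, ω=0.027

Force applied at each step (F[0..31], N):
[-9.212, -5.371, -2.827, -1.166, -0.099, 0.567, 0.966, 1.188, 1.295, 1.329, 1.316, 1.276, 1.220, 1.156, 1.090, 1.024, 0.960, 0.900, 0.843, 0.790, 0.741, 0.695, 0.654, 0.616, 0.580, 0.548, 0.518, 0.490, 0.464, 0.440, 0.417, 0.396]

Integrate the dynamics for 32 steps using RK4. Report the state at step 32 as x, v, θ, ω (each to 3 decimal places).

Answer: x=-0.118, v=-0.033, θ=0.021, ω=-0.024

Derivation:
apply F[0]=-9.212 → step 1: x=-0.003, v=-0.229, θ=-0.058, ω=0.224
apply F[1]=-5.371 → step 2: x=-0.009, v=-0.310, θ=-0.053, ω=0.330
apply F[2]=-2.827 → step 3: x=-0.015, v=-0.352, θ=-0.046, ω=0.379
apply F[3]=-1.166 → step 4: x=-0.022, v=-0.368, θ=-0.038, ω=0.391
apply F[4]=-0.099 → step 5: x=-0.030, v=-0.368, θ=-0.030, ω=0.381
apply F[5]=+0.567 → step 6: x=-0.037, v=-0.358, θ=-0.023, ω=0.357
apply F[6]=+0.966 → step 7: x=-0.044, v=-0.342, θ=-0.016, ω=0.327
apply F[7]=+1.188 → step 8: x=-0.051, v=-0.322, θ=-0.010, ω=0.293
apply F[8]=+1.295 → step 9: x=-0.057, v=-0.302, θ=-0.005, ω=0.260
apply F[9]=+1.329 → step 10: x=-0.063, v=-0.281, θ=0.000, ω=0.227
apply F[10]=+1.316 → step 11: x=-0.068, v=-0.260, θ=0.005, ω=0.197
apply F[11]=+1.276 → step 12: x=-0.073, v=-0.240, θ=0.008, ω=0.169
apply F[12]=+1.220 → step 13: x=-0.078, v=-0.221, θ=0.011, ω=0.143
apply F[13]=+1.156 → step 14: x=-0.082, v=-0.204, θ=0.014, ω=0.121
apply F[14]=+1.090 → step 15: x=-0.086, v=-0.188, θ=0.016, ω=0.100
apply F[15]=+1.024 → step 16: x=-0.089, v=-0.172, θ=0.018, ω=0.082
apply F[16]=+0.960 → step 17: x=-0.093, v=-0.158, θ=0.020, ω=0.066
apply F[17]=+0.900 → step 18: x=-0.096, v=-0.145, θ=0.021, ω=0.053
apply F[18]=+0.843 → step 19: x=-0.099, v=-0.133, θ=0.022, ω=0.040
apply F[19]=+0.790 → step 20: x=-0.101, v=-0.122, θ=0.022, ω=0.030
apply F[20]=+0.741 → step 21: x=-0.103, v=-0.111, θ=0.023, ω=0.021
apply F[21]=+0.695 → step 22: x=-0.106, v=-0.101, θ=0.023, ω=0.013
apply F[22]=+0.654 → step 23: x=-0.108, v=-0.092, θ=0.023, ω=0.006
apply F[23]=+0.616 → step 24: x=-0.109, v=-0.084, θ=0.023, ω=0.000
apply F[24]=+0.580 → step 25: x=-0.111, v=-0.076, θ=0.023, ω=-0.005
apply F[25]=+0.548 → step 26: x=-0.112, v=-0.069, θ=0.023, ω=-0.009
apply F[26]=+0.518 → step 27: x=-0.114, v=-0.062, θ=0.023, ω=-0.013
apply F[27]=+0.490 → step 28: x=-0.115, v=-0.055, θ=0.023, ω=-0.016
apply F[28]=+0.464 → step 29: x=-0.116, v=-0.049, θ=0.022, ω=-0.018
apply F[29]=+0.440 → step 30: x=-0.117, v=-0.043, θ=0.022, ω=-0.021
apply F[30]=+0.417 → step 31: x=-0.118, v=-0.038, θ=0.022, ω=-0.022
apply F[31]=+0.396 → step 32: x=-0.118, v=-0.033, θ=0.021, ω=-0.024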